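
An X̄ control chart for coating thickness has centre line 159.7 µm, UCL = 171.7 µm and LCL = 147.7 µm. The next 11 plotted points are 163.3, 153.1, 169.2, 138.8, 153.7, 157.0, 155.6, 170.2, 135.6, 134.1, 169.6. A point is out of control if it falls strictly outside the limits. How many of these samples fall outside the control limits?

3

Compare each point to [147.7, 171.7]: sample 4 = 138.8 < LCL; sample 9 = 135.6 < LCL; sample 10 = 134.1 < LCL.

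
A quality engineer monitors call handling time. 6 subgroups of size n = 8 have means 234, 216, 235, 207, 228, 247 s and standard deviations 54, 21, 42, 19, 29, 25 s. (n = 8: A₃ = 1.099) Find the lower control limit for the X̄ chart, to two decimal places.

193.03

X̄̄ = (234 + 216 + 235 + 207 + 228 + 247) / 6 = 227.8333
s̄ = (54 + 21 + 42 + 19 + 29 + 25) / 6 = 31.6667
LCL = X̄̄ − A₃·s̄ = 227.8333 − 1.099 × 31.6667 = 193.0317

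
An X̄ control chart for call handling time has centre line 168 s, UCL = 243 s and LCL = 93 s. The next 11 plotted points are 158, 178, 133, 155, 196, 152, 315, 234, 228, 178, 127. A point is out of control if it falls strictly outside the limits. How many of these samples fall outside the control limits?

Compare each point to [93, 243]: sample 7 = 315 > UCL.

1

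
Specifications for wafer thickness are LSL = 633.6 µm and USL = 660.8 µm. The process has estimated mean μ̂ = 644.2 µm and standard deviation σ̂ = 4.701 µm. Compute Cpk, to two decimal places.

Cpu = (USL − μ̂) / (3σ̂) = (660.8 − 644.2) / (3 × 4.701) = 1.1771; Cpl = (μ̂ − LSL) / (3σ̂) = (644.2 − 633.6) / (3 × 4.701) = 0.7516; Cpk = min(Cpu, Cpl) = 0.7516

0.75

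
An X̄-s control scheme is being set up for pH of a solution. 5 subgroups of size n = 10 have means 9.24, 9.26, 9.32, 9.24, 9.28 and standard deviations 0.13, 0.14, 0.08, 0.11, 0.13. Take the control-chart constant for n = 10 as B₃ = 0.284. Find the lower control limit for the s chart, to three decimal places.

0.034

s̄ = (0.13 + 0.14 + 0.08 + 0.11 + 0.13) / 5 = 0.1180
LCL_s = B₃·s̄ = 0.284 × 0.1180 = 0.0335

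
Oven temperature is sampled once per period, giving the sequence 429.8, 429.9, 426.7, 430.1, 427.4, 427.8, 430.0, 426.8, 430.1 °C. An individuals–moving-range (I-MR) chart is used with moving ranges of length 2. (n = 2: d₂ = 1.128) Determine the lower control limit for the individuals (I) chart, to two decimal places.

X̄ = (429.8 + 429.9 + 426.7 + 430.1 + 427.4 + 427.8 + 430.0 + 426.8 + 430.1) / 9 = 428.7333
Moving ranges: 0.1, 3.2, 3.4, 2.7, 0.4, 2.2, 3.2, 3.3; M̄R̄ = 18.5000 / 8 = 2.3125
LCL = X̄ − 3·M̄R̄/d₂ = 428.7333 − 3 × 2.3125 / 1.128 = 422.5831

422.58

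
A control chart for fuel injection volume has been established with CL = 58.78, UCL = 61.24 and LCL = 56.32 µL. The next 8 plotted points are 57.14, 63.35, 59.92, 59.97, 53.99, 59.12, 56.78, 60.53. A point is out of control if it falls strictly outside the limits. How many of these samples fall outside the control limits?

Compare each point to [56.32, 61.24]: sample 2 = 63.35 > UCL; sample 5 = 53.99 < LCL.

2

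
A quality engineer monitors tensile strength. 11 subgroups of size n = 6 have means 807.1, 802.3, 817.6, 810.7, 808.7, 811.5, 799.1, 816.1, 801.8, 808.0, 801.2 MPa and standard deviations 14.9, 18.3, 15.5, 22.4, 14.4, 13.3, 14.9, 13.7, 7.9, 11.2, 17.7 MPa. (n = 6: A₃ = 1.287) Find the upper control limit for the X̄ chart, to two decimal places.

826.86

X̄̄ = (807.1 + 802.3 + 817.6 + 810.7 + 808.7 + 811.5 + 799.1 + 816.1 + 801.8 + 808.0 + 801.2) / 11 = 807.6455
s̄ = (14.9 + 18.3 + 15.5 + 22.4 + 14.4 + 13.3 + 14.9 + 13.7 + 7.9 + 11.2 + 17.7) / 11 = 14.9273
UCL = X̄̄ + A₃·s̄ = 807.6455 + 1.287 × 14.9273 = 826.8569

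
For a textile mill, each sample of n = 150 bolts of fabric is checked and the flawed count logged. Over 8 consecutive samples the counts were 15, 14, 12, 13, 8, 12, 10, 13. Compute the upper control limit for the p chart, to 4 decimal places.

0.1476

p̄ = Σdᵢ / (k·n) = 97 / (8 × 150) = 0.08083
UCL = p̄ + 3·√(p̄(1−p̄)/n) = 0.08083 + 3 × √(0.08083×0.91917/150) = 0.08083 + 3 × 0.02226 = 0.14760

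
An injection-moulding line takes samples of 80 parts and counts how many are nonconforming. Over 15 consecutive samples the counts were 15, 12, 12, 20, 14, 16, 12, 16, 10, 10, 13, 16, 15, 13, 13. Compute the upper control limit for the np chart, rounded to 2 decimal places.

23.94

p̄ = Σdᵢ / (k·n) = 207 / (15 × 80) = 0.17250
UCL = np̄ + 3·√(np̄(1−p̄)) = 13.8000 + 3 × √(13.8000×0.82750) = 13.8000 + 3 × 3.3793 = 23.9378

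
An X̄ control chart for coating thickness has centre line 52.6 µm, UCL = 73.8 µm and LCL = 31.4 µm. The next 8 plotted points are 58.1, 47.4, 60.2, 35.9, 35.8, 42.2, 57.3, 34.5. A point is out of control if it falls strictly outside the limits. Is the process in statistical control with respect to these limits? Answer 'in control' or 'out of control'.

in control

All 8 points lie within [31.4, 73.8].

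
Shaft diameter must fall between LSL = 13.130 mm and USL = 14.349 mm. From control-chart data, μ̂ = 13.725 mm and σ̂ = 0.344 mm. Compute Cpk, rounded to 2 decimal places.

0.58

Cpu = (USL − μ̂) / (3σ̂) = (14.349 − 13.725) / (3 × 0.344) = 0.6047; Cpl = (μ̂ − LSL) / (3σ̂) = (13.725 − 13.130) / (3 × 0.344) = 0.5766; Cpk = min(Cpu, Cpl) = 0.5766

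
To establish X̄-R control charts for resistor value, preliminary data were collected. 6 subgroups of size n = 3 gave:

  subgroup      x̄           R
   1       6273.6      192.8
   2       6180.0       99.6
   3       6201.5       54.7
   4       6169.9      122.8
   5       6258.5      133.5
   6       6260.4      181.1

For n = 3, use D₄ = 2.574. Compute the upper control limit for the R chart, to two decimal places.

336.55

R̄ = (192.8 + 99.6 + 54.7 + 122.8 + 133.5 + 181.1) / 6 = 784.5000 / 6 = 130.7500
UCL_R = D₄·R̄ = 2.574 × 130.7500 = 336.5505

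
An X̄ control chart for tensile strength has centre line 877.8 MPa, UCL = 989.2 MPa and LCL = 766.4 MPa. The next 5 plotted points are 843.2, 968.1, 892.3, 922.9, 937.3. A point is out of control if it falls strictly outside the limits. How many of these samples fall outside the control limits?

0

All 5 points lie within [766.4, 989.2].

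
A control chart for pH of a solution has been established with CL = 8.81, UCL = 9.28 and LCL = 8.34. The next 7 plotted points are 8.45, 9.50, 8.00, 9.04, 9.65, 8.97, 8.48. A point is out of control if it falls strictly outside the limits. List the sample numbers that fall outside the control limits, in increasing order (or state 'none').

Compare each point to [8.34, 9.28]: sample 2 = 9.50 > UCL; sample 3 = 8.00 < LCL; sample 5 = 9.65 > UCL.

2, 3, 5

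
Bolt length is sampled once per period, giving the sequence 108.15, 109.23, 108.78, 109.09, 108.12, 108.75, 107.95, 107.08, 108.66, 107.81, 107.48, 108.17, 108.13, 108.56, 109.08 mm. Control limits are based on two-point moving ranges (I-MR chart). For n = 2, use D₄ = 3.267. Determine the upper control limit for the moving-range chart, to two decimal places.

2.23

Moving ranges: 1.08, 0.45, 0.31, 0.97, 0.63, 0.80, 0.87, 1.58, 0.85, 0.33, 0.69, 0.04, 0.43, 0.52; M̄R̄ = 9.5500 / 14 = 0.6821
UCL_MR = D₄·M̄R̄ = 3.267 × 0.6821 = 2.2286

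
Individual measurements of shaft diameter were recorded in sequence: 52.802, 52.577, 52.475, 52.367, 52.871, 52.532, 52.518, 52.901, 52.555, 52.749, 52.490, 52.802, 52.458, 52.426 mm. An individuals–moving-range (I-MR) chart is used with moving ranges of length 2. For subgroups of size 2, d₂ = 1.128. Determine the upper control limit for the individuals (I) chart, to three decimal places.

X̄ = (52.802 + 52.577 + 52.475 + 52.367 + 52.871 + 52.532 + 52.518 + 52.901 + 52.555 + 52.749 + 52.490 + 52.802 + 52.458 + 52.426) / 14 = 52.6088
Moving ranges: 0.225, 0.102, 0.108, 0.504, 0.339, 0.014, 0.383, 0.346, 0.194, 0.259, 0.312, 0.344, 0.032; M̄R̄ = 3.1620 / 13 = 0.2432
UCL = X̄ + 3·M̄R̄/d₂ = 52.6088 + 3 × 0.2432 / 1.128 = 53.2557

53.256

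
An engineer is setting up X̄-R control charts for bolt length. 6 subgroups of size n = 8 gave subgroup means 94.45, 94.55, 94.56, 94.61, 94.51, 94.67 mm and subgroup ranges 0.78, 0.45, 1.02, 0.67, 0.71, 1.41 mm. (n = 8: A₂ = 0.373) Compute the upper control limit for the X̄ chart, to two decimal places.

X̄̄ = (94.45 + 94.55 + 94.56 + 94.61 + 94.51 + 94.67) / 6 = 567.3500 / 6 = 94.5583
R̄ = (0.78 + 0.45 + 1.02 + 0.67 + 0.71 + 1.41) / 6 = 5.0400 / 6 = 0.8400
UCL = X̄̄ + A₂·R̄ = 94.5583 + 0.373 × 0.8400 = 94.8717

94.87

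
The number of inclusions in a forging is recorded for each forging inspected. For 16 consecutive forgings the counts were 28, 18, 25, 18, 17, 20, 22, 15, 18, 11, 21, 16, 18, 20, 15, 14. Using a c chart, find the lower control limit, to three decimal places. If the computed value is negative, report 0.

5.597

c̄ = (28 + 18 + 25 + 18 + 17 + 20 + 22 + 15 + 18 + 11 + 21 + 16 + 18 + 20 + 15 + 14) / 16 = 296 / 16 = 18.5000
LCL = c̄ − 3√c̄ = 18.5000 − 3 × 4.3012 = 5.5965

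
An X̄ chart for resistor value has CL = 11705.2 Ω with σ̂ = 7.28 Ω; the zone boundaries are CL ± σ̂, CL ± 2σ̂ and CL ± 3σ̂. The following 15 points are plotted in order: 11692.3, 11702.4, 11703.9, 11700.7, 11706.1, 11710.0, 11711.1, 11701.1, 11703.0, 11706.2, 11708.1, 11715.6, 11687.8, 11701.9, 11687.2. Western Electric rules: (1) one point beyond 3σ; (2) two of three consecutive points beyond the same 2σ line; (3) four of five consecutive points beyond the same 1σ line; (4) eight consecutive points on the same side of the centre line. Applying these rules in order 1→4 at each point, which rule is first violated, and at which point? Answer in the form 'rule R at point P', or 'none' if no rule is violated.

Zone of each point (C = within 1σ̂, B = 1σ̂–2σ̂, A = 2σ̂–3σ̂, * = beyond 3σ̂; sign = side of CL): 1:-B, 2:-C, 3:-C, 4:-C, 5:+C, 6:+C, 7:+C, 8:-C, 9:-C, 10:+C, 11:+C, 12:+B, 13:-A, 14:-C, 15:-A
Rule 2 (two of three consecutive points beyond the same 2σ limit) is satisfied at point 15.

rule 2 at point 15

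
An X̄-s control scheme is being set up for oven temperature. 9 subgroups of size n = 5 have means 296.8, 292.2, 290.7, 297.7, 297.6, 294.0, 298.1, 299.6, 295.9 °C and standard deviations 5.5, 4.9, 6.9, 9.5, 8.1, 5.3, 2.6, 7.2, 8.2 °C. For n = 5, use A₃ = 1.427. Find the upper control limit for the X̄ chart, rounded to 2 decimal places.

305.07

X̄̄ = (296.8 + 292.2 + 290.7 + 297.7 + 297.6 + 294.0 + 298.1 + 299.6 + 295.9) / 9 = 295.8444
s̄ = (5.5 + 4.9 + 6.9 + 9.5 + 8.1 + 5.3 + 2.6 + 7.2 + 8.2) / 9 = 6.4667
UCL = X̄̄ + A₃·s̄ = 295.8444 + 1.427 × 6.4667 = 305.0724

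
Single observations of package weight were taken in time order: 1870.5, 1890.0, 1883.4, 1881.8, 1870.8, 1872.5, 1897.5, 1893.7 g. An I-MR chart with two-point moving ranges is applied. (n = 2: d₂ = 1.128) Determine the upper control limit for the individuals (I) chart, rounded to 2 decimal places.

1908.82

X̄ = (1870.5 + 1890.0 + 1883.4 + 1881.8 + 1870.8 + 1872.5 + 1897.5 + 1893.7) / 8 = 1882.5250
Moving ranges: 19.5, 6.6, 1.6, 11.0, 1.7, 25.0, 3.8; M̄R̄ = 69.2000 / 7 = 9.8857
UCL = X̄ + 3·M̄R̄/d₂ = 1882.5250 + 3 × 9.8857 / 1.128 = 1908.8168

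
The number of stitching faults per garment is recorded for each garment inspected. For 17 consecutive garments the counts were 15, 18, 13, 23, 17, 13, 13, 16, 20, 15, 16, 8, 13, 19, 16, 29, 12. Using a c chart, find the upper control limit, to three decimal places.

28.323

c̄ = (15 + 18 + 13 + 23 + 17 + 13 + 13 + 16 + 20 + 15 + 16 + 8 + 13 + 19 + 16 + 29 + 12) / 17 = 276 / 17 = 16.2353
UCL = c̄ + 3√c̄ = 16.2353 + 3 × √16.2353 = 16.2353 + 3 × 4.0293 = 28.3232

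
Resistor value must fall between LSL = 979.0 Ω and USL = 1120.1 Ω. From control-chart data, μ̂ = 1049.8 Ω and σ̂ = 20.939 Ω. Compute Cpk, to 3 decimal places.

1.119

Cpu = (USL − μ̂) / (3σ̂) = (1120.1 − 1049.8) / (3 × 20.939) = 1.1191; Cpl = (μ̂ − LSL) / (3σ̂) = (1049.8 − 979.0) / (3 × 20.939) = 1.1271; Cpk = min(Cpu, Cpl) = 1.1191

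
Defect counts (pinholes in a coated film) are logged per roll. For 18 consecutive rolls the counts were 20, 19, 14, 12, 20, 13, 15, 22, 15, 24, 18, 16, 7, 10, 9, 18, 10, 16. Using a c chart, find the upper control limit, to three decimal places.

c̄ = (20 + 19 + 14 + 12 + 20 + 13 + 15 + 22 + 15 + 24 + 18 + 16 + 7 + 10 + 9 + 18 + 10 + 16) / 18 = 278 / 18 = 15.4444
UCL = c̄ + 3√c̄ = 15.4444 + 3 × √15.4444 = 15.4444 + 3 × 3.9299 = 27.2343

27.234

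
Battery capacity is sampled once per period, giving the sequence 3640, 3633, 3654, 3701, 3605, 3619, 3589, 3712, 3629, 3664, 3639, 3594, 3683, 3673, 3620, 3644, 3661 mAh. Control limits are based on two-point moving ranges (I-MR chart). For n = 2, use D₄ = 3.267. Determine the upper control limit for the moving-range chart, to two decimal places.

146.81

Moving ranges: 7, 21, 47, 96, 14, 30, 123, 83, 35, 25, 45, 89, 10, 53, 24, 17; M̄R̄ = 719.0000 / 16 = 44.9375
UCL_MR = D₄·M̄R̄ = 3.267 × 44.9375 = 146.8108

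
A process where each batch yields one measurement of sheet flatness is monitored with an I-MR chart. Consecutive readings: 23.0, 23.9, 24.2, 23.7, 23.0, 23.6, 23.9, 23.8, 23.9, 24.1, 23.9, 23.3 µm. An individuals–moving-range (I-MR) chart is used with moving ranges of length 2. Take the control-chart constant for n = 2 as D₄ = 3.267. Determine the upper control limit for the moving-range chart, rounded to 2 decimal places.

1.34

Moving ranges: 0.9, 0.3, 0.5, 0.7, 0.6, 0.3, 0.1, 0.1, 0.2, 0.2, 0.6; M̄R̄ = 4.5000 / 11 = 0.4091
UCL_MR = D₄·M̄R̄ = 3.267 × 0.4091 = 1.3365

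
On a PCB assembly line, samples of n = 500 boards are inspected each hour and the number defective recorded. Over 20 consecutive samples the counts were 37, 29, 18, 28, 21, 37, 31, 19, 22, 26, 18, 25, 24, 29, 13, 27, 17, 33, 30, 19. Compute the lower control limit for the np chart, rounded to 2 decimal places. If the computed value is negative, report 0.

p̄ = Σdᵢ / (k·n) = 503 / (20 × 500) = 0.05030
LCL = np̄ − 3·√(np̄(1−p̄)) = 25.1500 − 3 × 4.8872 = 10.4883

10.49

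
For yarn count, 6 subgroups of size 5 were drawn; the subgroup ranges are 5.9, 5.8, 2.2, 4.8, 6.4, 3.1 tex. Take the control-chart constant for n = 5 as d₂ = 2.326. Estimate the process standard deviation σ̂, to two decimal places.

2.02

R̄ = (5.9 + 5.8 + 2.2 + 4.8 + 6.4 + 3.1) / 6 = 4.7000
σ̂ = R̄ / d₂ = 4.7000 / 2.326 = 2.0206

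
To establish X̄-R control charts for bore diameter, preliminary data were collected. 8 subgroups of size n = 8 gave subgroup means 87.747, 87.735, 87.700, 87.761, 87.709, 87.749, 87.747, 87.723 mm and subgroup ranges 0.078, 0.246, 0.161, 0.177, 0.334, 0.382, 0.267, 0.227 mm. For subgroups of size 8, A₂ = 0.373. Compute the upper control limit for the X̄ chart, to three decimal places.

87.821

X̄̄ = (87.747 + 87.735 + 87.700 + 87.761 + 87.709 + 87.749 + 87.747 + 87.723) / 8 = 701.8710 / 8 = 87.7339
R̄ = (0.078 + 0.246 + 0.161 + 0.177 + 0.334 + 0.382 + 0.267 + 0.227) / 8 = 1.8720 / 8 = 0.2340
UCL = X̄̄ + A₂·R̄ = 87.7339 + 0.373 × 0.2340 = 87.8212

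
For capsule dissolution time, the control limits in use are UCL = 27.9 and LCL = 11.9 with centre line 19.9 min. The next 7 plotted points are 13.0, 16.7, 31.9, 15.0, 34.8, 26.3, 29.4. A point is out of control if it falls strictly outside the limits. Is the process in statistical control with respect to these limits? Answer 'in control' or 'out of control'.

out of control

Compare each point to [11.9, 27.9]: sample 3 = 31.9 > UCL; sample 5 = 34.8 > UCL; sample 7 = 29.4 > UCL.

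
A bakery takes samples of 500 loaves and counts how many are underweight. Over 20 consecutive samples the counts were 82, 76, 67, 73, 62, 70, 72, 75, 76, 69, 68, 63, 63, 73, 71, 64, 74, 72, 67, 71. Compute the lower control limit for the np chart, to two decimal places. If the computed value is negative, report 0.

p̄ = Σdᵢ / (k·n) = 1408 / (20 × 500) = 0.14080
LCL = np̄ − 3·√(np̄(1−p̄)) = 70.4000 − 3 × 7.7774 = 47.0679

47.07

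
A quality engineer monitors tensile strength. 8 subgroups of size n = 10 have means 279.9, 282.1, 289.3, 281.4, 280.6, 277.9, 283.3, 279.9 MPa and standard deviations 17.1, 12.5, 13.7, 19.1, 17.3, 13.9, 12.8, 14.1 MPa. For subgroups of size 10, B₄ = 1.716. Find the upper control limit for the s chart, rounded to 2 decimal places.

25.85

s̄ = (17.1 + 12.5 + 13.7 + 19.1 + 17.3 + 13.9 + 12.8 + 14.1) / 8 = 15.0625
UCL_s = B₄·s̄ = 1.716 × 15.0625 = 25.8472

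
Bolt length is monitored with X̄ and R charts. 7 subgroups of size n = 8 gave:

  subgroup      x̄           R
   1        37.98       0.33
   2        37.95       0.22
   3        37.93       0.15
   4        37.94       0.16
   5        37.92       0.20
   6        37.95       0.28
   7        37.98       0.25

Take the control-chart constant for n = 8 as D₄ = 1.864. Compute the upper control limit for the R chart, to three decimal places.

R̄ = (0.33 + 0.22 + 0.15 + 0.16 + 0.20 + 0.28 + 0.25) / 7 = 1.5900 / 7 = 0.2271
UCL_R = D₄·R̄ = 1.864 × 0.2271 = 0.4234

0.423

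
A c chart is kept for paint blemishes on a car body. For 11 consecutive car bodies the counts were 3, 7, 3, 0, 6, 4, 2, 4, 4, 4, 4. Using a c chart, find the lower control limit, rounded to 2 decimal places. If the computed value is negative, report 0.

c̄ = (3 + 7 + 3 + 0 + 6 + 4 + 2 + 4 + 4 + 4 + 4) / 11 = 41 / 11 = 3.7273
LCL = c̄ − 3√c̄ = 3.7273 − 3 × 1.9306 = -2.0646 → 0 (cannot be negative)

0.00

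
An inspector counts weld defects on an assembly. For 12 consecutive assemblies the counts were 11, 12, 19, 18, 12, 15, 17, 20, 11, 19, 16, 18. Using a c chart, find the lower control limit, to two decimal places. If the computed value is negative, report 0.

c̄ = (11 + 12 + 19 + 18 + 12 + 15 + 17 + 20 + 11 + 19 + 16 + 18) / 12 = 188 / 12 = 15.6667
LCL = c̄ − 3√c̄ = 15.6667 − 3 × 3.9581 = 3.7923

3.79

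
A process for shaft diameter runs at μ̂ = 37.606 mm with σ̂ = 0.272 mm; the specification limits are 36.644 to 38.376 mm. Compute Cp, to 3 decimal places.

Cp = (USL − LSL) / (6σ̂) = (38.376 − 36.644) / (6 × 0.272) = 1.7320 / 1.6320 = 1.0613

1.061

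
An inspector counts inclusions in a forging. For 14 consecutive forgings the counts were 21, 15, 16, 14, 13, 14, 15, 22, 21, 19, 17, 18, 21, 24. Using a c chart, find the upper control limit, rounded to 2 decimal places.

30.53

c̄ = (21 + 15 + 16 + 14 + 13 + 14 + 15 + 22 + 21 + 19 + 17 + 18 + 21 + 24) / 14 = 250 / 14 = 17.8571
UCL = c̄ + 3√c̄ = 17.8571 + 3 × √17.8571 = 17.8571 + 3 × 4.2258 = 30.5345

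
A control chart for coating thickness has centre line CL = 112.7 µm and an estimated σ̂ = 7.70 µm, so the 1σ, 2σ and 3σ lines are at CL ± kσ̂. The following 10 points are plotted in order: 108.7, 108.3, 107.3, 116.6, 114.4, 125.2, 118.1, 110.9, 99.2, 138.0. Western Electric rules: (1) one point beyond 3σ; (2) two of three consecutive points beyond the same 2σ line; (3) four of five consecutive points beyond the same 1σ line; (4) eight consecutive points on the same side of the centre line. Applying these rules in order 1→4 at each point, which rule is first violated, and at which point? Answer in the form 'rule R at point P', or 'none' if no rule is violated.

rule 1 at point 10

Zone of each point (C = within 1σ̂, B = 1σ̂–2σ̂, A = 2σ̂–3σ̂, * = beyond 3σ̂; sign = side of CL): 1:-C, 2:-C, 3:-C, 4:+C, 5:+C, 6:+B, 7:+C, 8:-C, 9:-B, 10:+*
Rule 1 (one point beyond the 3σ limits) is satisfied at point 10.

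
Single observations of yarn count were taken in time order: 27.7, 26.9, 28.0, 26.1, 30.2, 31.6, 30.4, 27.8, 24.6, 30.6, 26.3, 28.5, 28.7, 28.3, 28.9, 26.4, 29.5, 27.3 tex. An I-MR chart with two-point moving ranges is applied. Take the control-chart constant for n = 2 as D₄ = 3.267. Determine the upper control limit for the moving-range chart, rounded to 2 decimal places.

7.26

Moving ranges: 0.8, 1.1, 1.9, 4.1, 1.4, 1.2, 2.6, 3.2, 6.0, 4.3, 2.2, 0.2, 0.4, 0.6, 2.5, 3.1, 2.2; M̄R̄ = 37.8000 / 17 = 2.2235
UCL_MR = D₄·M̄R̄ = 3.267 × 2.2235 = 7.2643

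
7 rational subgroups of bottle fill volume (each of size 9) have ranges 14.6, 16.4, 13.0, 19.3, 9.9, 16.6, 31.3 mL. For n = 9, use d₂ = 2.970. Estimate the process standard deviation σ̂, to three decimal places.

5.825

R̄ = (14.6 + 16.4 + 13.0 + 19.3 + 9.9 + 16.6 + 31.3) / 7 = 17.3000
σ̂ = R̄ / d₂ = 17.3000 / 2.970 = 5.8249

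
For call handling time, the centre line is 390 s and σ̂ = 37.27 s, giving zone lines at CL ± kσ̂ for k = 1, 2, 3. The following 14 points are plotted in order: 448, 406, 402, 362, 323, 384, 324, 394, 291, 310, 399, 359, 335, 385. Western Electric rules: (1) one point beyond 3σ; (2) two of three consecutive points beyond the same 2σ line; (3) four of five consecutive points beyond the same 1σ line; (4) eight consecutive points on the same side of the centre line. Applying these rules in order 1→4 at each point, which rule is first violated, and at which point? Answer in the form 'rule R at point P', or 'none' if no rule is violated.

Zone of each point (C = within 1σ̂, B = 1σ̂–2σ̂, A = 2σ̂–3σ̂, * = beyond 3σ̂; sign = side of CL): 1:+B, 2:+C, 3:+C, 4:-C, 5:-B, 6:-C, 7:-B, 8:+C, 9:-A, 10:-A, 11:+C, 12:-C, 13:-B, 14:-C
Rule 2 (two of three consecutive points beyond the same 2σ limit) is satisfied at point 10.

rule 2 at point 10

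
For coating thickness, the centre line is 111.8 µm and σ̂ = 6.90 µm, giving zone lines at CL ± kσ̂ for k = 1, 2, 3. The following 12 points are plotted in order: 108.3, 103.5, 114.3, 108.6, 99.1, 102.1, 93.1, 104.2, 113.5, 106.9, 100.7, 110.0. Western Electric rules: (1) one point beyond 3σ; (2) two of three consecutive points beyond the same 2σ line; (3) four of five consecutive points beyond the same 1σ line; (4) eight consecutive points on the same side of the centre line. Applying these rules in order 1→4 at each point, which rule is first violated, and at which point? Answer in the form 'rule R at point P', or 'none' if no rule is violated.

rule 3 at point 8

Zone of each point (C = within 1σ̂, B = 1σ̂–2σ̂, A = 2σ̂–3σ̂, * = beyond 3σ̂; sign = side of CL): 1:-C, 2:-B, 3:+C, 4:-C, 5:-B, 6:-B, 7:-A, 8:-B, 9:+C, 10:-C, 11:-B, 12:-C
Rule 3 (four of five consecutive points beyond the same 1σ limit) is satisfied at point 8.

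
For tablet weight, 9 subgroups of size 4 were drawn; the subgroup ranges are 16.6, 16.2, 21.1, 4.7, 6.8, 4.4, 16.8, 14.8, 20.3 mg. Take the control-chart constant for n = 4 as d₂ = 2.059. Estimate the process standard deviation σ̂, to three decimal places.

R̄ = (16.6 + 16.2 + 21.1 + 4.7 + 6.8 + 4.4 + 16.8 + 14.8 + 20.3) / 9 = 13.5222
σ̂ = R̄ / d₂ = 13.5222 / 2.059 = 6.5674

6.567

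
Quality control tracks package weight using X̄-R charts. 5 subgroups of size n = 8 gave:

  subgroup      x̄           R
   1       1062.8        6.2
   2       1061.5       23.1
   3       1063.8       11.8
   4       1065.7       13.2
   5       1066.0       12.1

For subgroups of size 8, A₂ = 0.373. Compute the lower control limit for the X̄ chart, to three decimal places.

X̄̄ = (1062.8 + 1061.5 + 1063.8 + 1065.7 + 1066.0) / 5 = 5319.8000 / 5 = 1063.9600
R̄ = (6.2 + 23.1 + 11.8 + 13.2 + 12.1) / 5 = 66.4000 / 5 = 13.2800
LCL = X̄̄ − A₂·R̄ = 1063.9600 − 0.373 × 13.2800 = 1059.0066

1059.007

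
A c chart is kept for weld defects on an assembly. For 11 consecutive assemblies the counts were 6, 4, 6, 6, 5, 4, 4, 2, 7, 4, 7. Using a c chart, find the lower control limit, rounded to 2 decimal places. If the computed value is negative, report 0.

0.00

c̄ = (6 + 4 + 6 + 6 + 5 + 4 + 4 + 2 + 7 + 4 + 7) / 11 = 55 / 11 = 5.0000
LCL = c̄ − 3√c̄ = 5.0000 − 3 × 2.2361 = -1.7082 → 0 (cannot be negative)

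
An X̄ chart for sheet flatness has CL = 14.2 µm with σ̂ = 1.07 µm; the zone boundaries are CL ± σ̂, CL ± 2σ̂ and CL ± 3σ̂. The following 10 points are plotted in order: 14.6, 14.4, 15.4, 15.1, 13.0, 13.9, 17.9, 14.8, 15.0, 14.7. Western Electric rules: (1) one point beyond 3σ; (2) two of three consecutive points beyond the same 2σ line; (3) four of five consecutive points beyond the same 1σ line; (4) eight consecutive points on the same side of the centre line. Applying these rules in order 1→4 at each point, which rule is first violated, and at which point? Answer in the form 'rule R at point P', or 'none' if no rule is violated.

rule 1 at point 7

Zone of each point (C = within 1σ̂, B = 1σ̂–2σ̂, A = 2σ̂–3σ̂, * = beyond 3σ̂; sign = side of CL): 1:+C, 2:+C, 3:+B, 4:+C, 5:-B, 6:-C, 7:+*, 8:+C, 9:+C, 10:+C
Rule 1 (one point beyond the 3σ limits) is satisfied at point 7.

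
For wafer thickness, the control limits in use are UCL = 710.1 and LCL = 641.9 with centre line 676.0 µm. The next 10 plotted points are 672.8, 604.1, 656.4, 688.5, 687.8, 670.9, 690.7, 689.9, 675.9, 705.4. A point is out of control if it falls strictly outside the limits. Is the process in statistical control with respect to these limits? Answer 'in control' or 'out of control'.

Compare each point to [641.9, 710.1]: sample 2 = 604.1 < LCL.

out of control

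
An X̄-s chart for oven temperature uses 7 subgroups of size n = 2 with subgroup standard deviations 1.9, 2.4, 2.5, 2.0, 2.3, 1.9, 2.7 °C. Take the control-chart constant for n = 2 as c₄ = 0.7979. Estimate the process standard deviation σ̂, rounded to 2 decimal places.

2.81

s̄ = (1.9 + 2.4 + 2.5 + 2.0 + 2.3 + 1.9 + 2.7) / 7 = 2.2429
σ̂ = s̄ / c₄ = 2.2429 / 0.7979 = 2.8110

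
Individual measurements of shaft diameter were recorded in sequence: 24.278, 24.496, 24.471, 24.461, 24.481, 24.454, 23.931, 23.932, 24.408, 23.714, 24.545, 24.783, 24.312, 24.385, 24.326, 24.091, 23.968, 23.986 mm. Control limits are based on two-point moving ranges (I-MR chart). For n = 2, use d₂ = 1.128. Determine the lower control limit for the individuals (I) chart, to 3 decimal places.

23.647

X̄ = (24.278 + 24.496 + 24.471 + 24.461 + 24.481 + 24.454 + 23.931 + 23.932 + 24.408 + 23.714 + 24.545 + 24.783 + 24.312 + 24.385 + 24.326 + 24.091 + 23.968 + 23.986) / 18 = 24.2790
Moving ranges: 0.218, 0.025, 0.010, 0.020, 0.027, 0.523, 0.001, 0.476, 0.694, 0.831, 0.238, 0.471, 0.073, 0.059, 0.235, 0.123, 0.018; M̄R̄ = 4.0420 / 17 = 0.2378
LCL = X̄ − 3·M̄R̄/d₂ = 24.2790 − 3 × 0.2378 / 1.128 = 23.6466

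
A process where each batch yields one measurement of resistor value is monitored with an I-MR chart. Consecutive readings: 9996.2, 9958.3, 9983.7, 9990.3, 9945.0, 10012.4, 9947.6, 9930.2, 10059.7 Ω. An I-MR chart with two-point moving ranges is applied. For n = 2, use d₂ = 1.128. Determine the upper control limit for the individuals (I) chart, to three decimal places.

10111.462

X̄ = (9996.2 + 9958.3 + 9983.7 + 9990.3 + 9945.0 + 10012.4 + 9947.6 + 9930.2 + 10059.7) / 9 = 9980.3778
Moving ranges: 37.9, 25.4, 6.6, 45.3, 67.4, 64.8, 17.4, 129.5; M̄R̄ = 394.3000 / 8 = 49.2875
UCL = X̄ + 3·M̄R̄/d₂ = 9980.3778 + 3 × 49.2875 / 1.128 = 10111.4616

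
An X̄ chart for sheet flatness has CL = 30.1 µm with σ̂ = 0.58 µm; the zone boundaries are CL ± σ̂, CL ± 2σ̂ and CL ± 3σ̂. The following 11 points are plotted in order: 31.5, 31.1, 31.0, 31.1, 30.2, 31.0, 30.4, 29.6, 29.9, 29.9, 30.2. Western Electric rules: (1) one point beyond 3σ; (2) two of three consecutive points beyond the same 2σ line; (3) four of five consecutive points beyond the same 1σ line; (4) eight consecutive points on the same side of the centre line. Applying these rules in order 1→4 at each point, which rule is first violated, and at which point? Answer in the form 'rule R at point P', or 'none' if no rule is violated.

rule 3 at point 4

Zone of each point (C = within 1σ̂, B = 1σ̂–2σ̂, A = 2σ̂–3σ̂, * = beyond 3σ̂; sign = side of CL): 1:+A, 2:+B, 3:+B, 4:+B, 5:+C, 6:+B, 7:+C, 8:-C, 9:-C, 10:-C, 11:+C
Rule 3 (four of five consecutive points beyond the same 1σ limit) is satisfied at point 4.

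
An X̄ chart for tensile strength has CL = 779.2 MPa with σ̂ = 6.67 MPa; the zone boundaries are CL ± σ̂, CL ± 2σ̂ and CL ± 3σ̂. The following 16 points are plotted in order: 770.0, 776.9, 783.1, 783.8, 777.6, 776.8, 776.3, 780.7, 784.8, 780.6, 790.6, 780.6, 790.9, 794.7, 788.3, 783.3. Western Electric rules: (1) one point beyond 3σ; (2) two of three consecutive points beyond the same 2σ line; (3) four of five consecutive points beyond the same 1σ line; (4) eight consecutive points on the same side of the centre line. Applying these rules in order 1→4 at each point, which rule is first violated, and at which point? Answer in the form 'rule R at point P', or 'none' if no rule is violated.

Zone of each point (C = within 1σ̂, B = 1σ̂–2σ̂, A = 2σ̂–3σ̂, * = beyond 3σ̂; sign = side of CL): 1:-B, 2:-C, 3:+C, 4:+C, 5:-C, 6:-C, 7:-C, 8:+C, 9:+C, 10:+C, 11:+B, 12:+C, 13:+B, 14:+A, 15:+B, 16:+C
Rule 3 (four of five consecutive points beyond the same 1σ limit) is satisfied at point 15.

rule 3 at point 15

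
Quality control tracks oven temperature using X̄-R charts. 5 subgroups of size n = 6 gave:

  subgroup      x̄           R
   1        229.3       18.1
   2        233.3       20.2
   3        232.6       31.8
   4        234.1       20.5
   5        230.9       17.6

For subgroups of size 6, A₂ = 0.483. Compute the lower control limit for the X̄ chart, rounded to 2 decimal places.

221.59

X̄̄ = (229.3 + 233.3 + 232.6 + 234.1 + 230.9) / 5 = 1160.2000 / 5 = 232.0400
R̄ = (18.1 + 20.2 + 31.8 + 20.5 + 17.6) / 5 = 108.2000 / 5 = 21.6400
LCL = X̄̄ − A₂·R̄ = 232.0400 − 0.483 × 21.6400 = 221.5879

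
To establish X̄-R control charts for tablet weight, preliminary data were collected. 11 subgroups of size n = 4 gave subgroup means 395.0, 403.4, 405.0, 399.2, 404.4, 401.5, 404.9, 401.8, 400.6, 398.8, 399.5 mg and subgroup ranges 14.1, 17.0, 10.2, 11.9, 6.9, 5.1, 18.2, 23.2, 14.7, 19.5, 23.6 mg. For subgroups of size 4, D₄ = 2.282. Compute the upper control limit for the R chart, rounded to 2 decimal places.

34.11

R̄ = (14.1 + 17.0 + 10.2 + 11.9 + 6.9 + 5.1 + 18.2 + 23.2 + 14.7 + 19.5 + 23.6) / 11 = 164.4000 / 11 = 14.9455
UCL_R = D₄·R̄ = 2.282 × 14.9455 = 34.1055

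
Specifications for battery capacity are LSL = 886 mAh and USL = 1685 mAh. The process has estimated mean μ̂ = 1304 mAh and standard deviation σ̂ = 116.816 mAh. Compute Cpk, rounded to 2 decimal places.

1.09

Cpu = (USL − μ̂) / (3σ̂) = (1685 − 1304) / (3 × 116.816) = 1.0872; Cpl = (μ̂ − LSL) / (3σ̂) = (1304 − 886) / (3 × 116.816) = 1.1928; Cpk = min(Cpu, Cpl) = 1.0872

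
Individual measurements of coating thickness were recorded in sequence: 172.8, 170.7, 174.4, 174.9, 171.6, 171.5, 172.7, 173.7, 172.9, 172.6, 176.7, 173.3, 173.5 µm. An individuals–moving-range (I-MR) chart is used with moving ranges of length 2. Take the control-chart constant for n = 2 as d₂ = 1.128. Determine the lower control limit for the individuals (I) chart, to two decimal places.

168.59

X̄ = (172.8 + 170.7 + 174.4 + 174.9 + 171.6 + 171.5 + 172.7 + 173.7 + 172.9 + 172.6 + 176.7 + 173.3 + 173.5) / 13 = 173.1769
Moving ranges: 2.1, 3.7, 0.5, 3.3, 0.1, 1.2, 1.0, 0.8, 0.3, 4.1, 3.4, 0.2; M̄R̄ = 20.7000 / 12 = 1.7250
LCL = X̄ − 3·M̄R̄/d₂ = 173.1769 − 3 × 1.7250 / 1.128 = 168.5892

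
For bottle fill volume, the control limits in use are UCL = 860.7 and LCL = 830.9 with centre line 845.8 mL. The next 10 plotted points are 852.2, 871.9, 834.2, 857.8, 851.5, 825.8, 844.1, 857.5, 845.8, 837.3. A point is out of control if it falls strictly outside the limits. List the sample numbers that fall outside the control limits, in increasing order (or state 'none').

2, 6

Compare each point to [830.9, 860.7]: sample 2 = 871.9 > UCL; sample 6 = 825.8 < LCL.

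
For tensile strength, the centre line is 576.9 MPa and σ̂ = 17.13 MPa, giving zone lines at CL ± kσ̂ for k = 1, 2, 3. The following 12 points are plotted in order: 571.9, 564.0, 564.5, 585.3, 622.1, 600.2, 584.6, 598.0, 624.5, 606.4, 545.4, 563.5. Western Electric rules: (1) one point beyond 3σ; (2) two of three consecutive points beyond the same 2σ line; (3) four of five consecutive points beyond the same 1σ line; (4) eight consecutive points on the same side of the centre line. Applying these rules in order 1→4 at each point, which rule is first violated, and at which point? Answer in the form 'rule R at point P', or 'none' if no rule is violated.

Zone of each point (C = within 1σ̂, B = 1σ̂–2σ̂, A = 2σ̂–3σ̂, * = beyond 3σ̂; sign = side of CL): 1:-C, 2:-C, 3:-C, 4:+C, 5:+A, 6:+B, 7:+C, 8:+B, 9:+A, 10:+B, 11:-B, 12:-C
Rule 3 (four of five consecutive points beyond the same 1σ limit) is satisfied at point 9.

rule 3 at point 9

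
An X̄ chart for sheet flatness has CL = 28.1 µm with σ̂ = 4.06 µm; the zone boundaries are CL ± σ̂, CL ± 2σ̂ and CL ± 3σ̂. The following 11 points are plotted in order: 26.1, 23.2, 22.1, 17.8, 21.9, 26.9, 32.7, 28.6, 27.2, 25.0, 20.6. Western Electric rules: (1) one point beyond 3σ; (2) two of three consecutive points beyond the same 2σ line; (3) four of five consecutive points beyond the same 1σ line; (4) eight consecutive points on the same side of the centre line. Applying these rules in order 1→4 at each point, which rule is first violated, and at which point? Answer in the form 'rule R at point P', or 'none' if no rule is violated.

Zone of each point (C = within 1σ̂, B = 1σ̂–2σ̂, A = 2σ̂–3σ̂, * = beyond 3σ̂; sign = side of CL): 1:-C, 2:-B, 3:-B, 4:-A, 5:-B, 6:-C, 7:+B, 8:+C, 9:-C, 10:-C, 11:-B
Rule 3 (four of five consecutive points beyond the same 1σ limit) is satisfied at point 5.

rule 3 at point 5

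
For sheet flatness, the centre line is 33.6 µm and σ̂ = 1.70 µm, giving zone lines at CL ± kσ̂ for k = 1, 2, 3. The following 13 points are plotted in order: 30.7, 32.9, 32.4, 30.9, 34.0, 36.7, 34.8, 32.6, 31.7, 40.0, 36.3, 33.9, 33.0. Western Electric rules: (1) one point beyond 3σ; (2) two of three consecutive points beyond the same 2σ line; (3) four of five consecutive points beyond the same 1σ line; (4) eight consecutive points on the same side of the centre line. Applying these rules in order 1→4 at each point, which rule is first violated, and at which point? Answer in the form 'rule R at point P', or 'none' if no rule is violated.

rule 1 at point 10

Zone of each point (C = within 1σ̂, B = 1σ̂–2σ̂, A = 2σ̂–3σ̂, * = beyond 3σ̂; sign = side of CL): 1:-B, 2:-C, 3:-C, 4:-B, 5:+C, 6:+B, 7:+C, 8:-C, 9:-B, 10:+*, 11:+B, 12:+C, 13:-C
Rule 1 (one point beyond the 3σ limits) is satisfied at point 10.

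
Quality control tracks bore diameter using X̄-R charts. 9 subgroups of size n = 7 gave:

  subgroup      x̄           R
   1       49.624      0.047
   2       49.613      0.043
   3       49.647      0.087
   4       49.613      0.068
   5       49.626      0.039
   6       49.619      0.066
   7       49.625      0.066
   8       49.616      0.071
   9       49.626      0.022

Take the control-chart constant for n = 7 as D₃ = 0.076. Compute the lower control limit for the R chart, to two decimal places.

R̄ = (0.047 + 0.043 + 0.087 + 0.068 + 0.039 + 0.066 + 0.066 + 0.071 + 0.022) / 9 = 0.5090 / 9 = 0.0566
LCL_R = D₃·R̄ = 0.076 × 0.0566 = 0.0043

0.00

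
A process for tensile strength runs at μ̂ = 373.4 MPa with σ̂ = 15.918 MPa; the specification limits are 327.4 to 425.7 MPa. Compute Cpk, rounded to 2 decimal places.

0.96

Cpu = (USL − μ̂) / (3σ̂) = (425.7 − 373.4) / (3 × 15.918) = 1.0952; Cpl = (μ̂ − LSL) / (3σ̂) = (373.4 − 327.4) / (3 × 15.918) = 0.9633; Cpk = min(Cpu, Cpl) = 0.9633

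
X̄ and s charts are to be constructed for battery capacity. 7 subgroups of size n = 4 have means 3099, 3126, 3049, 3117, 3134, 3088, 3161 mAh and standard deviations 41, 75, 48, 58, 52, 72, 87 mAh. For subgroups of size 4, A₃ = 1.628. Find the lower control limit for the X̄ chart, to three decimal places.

3009.868

X̄̄ = (3099 + 3126 + 3049 + 3117 + 3134 + 3088 + 3161) / 7 = 3110.5714
s̄ = (41 + 75 + 48 + 58 + 52 + 72 + 87) / 7 = 61.8571
LCL = X̄̄ − A₃·s̄ = 3110.5714 − 1.628 × 61.8571 = 3009.8680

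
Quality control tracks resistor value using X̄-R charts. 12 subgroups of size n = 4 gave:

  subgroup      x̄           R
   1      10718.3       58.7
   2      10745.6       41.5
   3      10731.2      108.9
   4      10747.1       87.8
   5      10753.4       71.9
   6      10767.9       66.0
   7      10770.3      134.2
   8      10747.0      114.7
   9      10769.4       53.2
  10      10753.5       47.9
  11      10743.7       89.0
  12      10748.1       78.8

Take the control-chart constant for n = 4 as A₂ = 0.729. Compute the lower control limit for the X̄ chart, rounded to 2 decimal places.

10691.75

X̄̄ = (10718.3 + 10745.6 + 10731.2 + 10747.1 + 10753.4 + 10767.9 + 10770.3 + 10747.0 + 10769.4 + 10753.5 + 10743.7 + 10748.1) / 12 = 128995.5000 / 12 = 10749.6250
R̄ = (58.7 + 41.5 + 108.9 + 87.8 + 71.9 + 66.0 + 134.2 + 114.7 + 53.2 + 47.9 + 89.0 + 78.8) / 12 = 952.6000 / 12 = 79.3833
LCL = X̄̄ − A₂·R̄ = 10749.6250 − 0.729 × 79.3833 = 10691.7545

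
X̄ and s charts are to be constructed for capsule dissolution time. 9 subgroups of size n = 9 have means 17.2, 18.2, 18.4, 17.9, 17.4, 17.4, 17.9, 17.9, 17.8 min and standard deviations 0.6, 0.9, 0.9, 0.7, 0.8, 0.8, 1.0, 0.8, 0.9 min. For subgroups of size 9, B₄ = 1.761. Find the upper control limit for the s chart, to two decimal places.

s̄ = (0.6 + 0.9 + 0.9 + 0.7 + 0.8 + 0.8 + 1.0 + 0.8 + 0.9) / 9 = 0.8222
UCL_s = B₄·s̄ = 1.761 × 0.8222 = 1.4479

1.45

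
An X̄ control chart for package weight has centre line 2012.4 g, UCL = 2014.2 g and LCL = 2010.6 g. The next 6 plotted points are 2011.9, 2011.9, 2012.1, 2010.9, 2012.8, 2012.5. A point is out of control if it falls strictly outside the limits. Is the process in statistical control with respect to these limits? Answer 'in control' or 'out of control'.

All 6 points lie within [2010.6, 2014.2].

in control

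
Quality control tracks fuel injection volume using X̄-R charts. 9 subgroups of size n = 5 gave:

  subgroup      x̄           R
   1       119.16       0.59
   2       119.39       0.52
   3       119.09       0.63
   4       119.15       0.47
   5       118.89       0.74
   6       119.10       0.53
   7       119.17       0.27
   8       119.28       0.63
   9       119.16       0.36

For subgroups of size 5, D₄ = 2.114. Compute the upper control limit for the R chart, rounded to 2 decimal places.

R̄ = (0.59 + 0.52 + 0.63 + 0.47 + 0.74 + 0.53 + 0.27 + 0.63 + 0.36) / 9 = 4.7400 / 9 = 0.5267
UCL_R = D₄·R̄ = 2.114 × 0.5267 = 1.1134

1.11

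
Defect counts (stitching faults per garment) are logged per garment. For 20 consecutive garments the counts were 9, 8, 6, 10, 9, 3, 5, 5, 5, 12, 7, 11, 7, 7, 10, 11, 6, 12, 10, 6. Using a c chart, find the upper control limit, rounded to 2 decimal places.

c̄ = (9 + 8 + 6 + 10 + 9 + 3 + 5 + 5 + 5 + 12 + 7 + 11 + 7 + 7 + 10 + 11 + 6 + 12 + 10 + 6) / 20 = 159 / 20 = 7.9500
UCL = c̄ + 3√c̄ = 7.9500 + 3 × √7.9500 = 7.9500 + 3 × 2.8196 = 16.4087

16.41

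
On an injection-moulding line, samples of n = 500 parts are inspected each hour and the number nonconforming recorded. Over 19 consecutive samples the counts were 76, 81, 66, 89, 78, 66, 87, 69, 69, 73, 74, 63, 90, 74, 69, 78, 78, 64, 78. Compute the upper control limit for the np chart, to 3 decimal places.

p̄ = Σdᵢ / (k·n) = 1422 / (19 × 500) = 0.14968
UCL = np̄ + 3·√(np̄(1−p̄)) = 74.8421 + 3 × √(74.8421×0.85032) = 74.8421 + 3 × 7.9774 = 98.7744

98.774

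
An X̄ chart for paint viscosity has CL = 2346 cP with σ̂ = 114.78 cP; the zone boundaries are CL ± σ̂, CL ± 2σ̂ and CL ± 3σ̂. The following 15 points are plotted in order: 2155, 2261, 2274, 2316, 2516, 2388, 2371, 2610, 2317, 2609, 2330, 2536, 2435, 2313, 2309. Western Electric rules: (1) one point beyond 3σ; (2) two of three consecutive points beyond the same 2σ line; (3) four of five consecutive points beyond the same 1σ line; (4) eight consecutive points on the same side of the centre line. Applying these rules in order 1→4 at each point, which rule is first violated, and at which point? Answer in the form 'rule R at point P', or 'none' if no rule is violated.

rule 2 at point 10

Zone of each point (C = within 1σ̂, B = 1σ̂–2σ̂, A = 2σ̂–3σ̂, * = beyond 3σ̂; sign = side of CL): 1:-B, 2:-C, 3:-C, 4:-C, 5:+B, 6:+C, 7:+C, 8:+A, 9:-C, 10:+A, 11:-C, 12:+B, 13:+C, 14:-C, 15:-C
Rule 2 (two of three consecutive points beyond the same 2σ limit) is satisfied at point 10.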